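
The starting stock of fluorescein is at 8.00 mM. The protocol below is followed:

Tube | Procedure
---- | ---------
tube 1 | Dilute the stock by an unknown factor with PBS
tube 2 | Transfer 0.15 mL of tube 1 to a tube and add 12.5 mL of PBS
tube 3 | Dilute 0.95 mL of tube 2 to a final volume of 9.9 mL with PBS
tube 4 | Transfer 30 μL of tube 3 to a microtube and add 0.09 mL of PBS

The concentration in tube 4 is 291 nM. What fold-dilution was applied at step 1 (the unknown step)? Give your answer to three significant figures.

Step 1: unknown factor x
Step 2: 0.15 mL + 12.5 mL = 12.65 mL total → factor 12.65/0.15 = 84.333
Step 3: 0.95 mL brought to 9.9 mL → factor 9.9/0.95 = 10.421
Step 4: 30 μL + 0.09 mL = 120 μL total → factor 120/30 = 4
Product of known-step factors = 3515.4
Overall factor = 8.00 mM / (291 nM) = 27491
x = 27491 / 3515.4 = 7.82

7.82-fold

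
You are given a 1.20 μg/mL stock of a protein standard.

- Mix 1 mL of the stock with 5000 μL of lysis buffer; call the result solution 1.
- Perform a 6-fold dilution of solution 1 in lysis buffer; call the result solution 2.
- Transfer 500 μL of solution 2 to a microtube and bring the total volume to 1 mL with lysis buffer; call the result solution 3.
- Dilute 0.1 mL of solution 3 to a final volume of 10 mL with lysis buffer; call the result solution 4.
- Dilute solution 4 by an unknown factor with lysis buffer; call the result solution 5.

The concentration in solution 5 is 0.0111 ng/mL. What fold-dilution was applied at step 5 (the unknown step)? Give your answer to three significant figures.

Step 1: 1 mL + 5000 μL = 6 mL total → factor 6/1 = 6
Step 2: 6-fold → factor 6
Step 3: 500 μL brought to 1 mL → factor 1000/500 = 2
Step 4: 0.1 mL brought to 10 mL → factor 10/0.1 = 100
Step 5: unknown factor x
Product of known-step factors = 7200
Overall factor = 1.20 μg/mL / (0.0111 ng/mL) = 1.0811 × 10^5
x = 1.0811 × 10^5 / 7200 = 15.0

15.0-fold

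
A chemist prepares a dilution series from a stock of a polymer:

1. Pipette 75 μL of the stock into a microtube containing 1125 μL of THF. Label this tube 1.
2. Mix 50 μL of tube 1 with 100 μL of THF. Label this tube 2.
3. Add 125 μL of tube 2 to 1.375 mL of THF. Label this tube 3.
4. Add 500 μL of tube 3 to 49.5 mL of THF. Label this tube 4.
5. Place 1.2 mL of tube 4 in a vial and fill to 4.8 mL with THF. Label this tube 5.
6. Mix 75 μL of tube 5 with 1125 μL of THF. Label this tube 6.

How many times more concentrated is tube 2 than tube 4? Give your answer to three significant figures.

1.20 × 10^3

Step 1: 75 μL + 1125 μL = 1200 μL total → factor 1200/75 = 16
Step 2: 50 μL + 100 μL = 150 μL total → factor 150/50 = 3
Step 3: 125 μL + 1.375 mL = 1500 μL total → factor 1500/125 = 12
Step 4: 500 μL + 49.5 mL = 50000 μL total → factor 50000/500 = 100
Dilution factor to tube 2 = 48; to tube 4 = 57600
[tube 2]/[tube 4] = (factor to tube 4)/(factor to tube 2) = 57600/48 = 1.20 × 10^3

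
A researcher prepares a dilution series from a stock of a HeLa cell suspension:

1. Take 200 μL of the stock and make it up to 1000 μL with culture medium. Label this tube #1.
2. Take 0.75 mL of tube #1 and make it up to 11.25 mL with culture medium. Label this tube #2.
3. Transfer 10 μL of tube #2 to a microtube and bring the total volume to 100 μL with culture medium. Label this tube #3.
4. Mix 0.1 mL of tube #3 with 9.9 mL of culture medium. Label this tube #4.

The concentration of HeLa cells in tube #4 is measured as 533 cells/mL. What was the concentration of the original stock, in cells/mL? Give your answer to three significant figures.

4.00 × 10^7 cells/mL

Step 1: 200 μL brought to 1000 μL → factor 1000/200 = 5
Step 2: 0.75 mL brought to 11.25 mL → factor 11.25/0.75 = 15
Step 3: 10 μL brought to 100 μL → factor 100/10 = 10
Step 4: 0.1 mL + 9.9 mL = 10 mL total → factor 10/0.1 = 100
Overall dilution factor = 5 × 15 × 10 × 100 = 75000
Stock = 533 cells/mL × 75000 = 4.00 × 10^7 cells/mL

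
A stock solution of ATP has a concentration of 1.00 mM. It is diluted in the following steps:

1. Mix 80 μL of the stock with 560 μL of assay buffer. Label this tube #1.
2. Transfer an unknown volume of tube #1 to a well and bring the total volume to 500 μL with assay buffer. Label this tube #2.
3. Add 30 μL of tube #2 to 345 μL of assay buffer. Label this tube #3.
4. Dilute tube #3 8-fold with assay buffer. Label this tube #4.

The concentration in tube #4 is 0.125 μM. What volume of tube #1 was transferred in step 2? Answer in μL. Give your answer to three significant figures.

Step 1: 80 μL + 560 μL = 640 μL total → factor 640/80 = 8
Step 2: v brought to 500 μL → factor = 500 μL/v
Step 3: 30 μL + 345 μL = 375 μL total → factor 375/30 = 12.5
Step 4: 8-fold → factor 8
Product of known-step factors = 800
Overall factor = 1.00 mM / (0.125 μM) = 8000
Step-2 factor = 8000 / 800 = 10
v = 500 μL / 10 = 50.0 μL

50.0 μL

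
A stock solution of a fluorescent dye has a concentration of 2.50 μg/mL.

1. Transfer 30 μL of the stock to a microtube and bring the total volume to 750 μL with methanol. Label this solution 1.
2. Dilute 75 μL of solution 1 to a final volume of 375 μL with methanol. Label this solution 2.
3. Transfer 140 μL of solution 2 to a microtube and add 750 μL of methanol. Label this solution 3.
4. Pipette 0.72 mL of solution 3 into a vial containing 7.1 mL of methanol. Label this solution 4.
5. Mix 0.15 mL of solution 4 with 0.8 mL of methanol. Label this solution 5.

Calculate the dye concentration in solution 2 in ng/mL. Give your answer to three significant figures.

20.0 ng/mL

Step 1: 30 μL brought to 750 μL → factor 750/30 = 25
Step 2: 75 μL brought to 375 μL → factor 375/75 = 5
Dilution factor through solution 2 = 25 × 5 = 125
[solution 2] = 2.50 μg/mL / 125 = 0.02000 μg/mL = 20.0 ng/mL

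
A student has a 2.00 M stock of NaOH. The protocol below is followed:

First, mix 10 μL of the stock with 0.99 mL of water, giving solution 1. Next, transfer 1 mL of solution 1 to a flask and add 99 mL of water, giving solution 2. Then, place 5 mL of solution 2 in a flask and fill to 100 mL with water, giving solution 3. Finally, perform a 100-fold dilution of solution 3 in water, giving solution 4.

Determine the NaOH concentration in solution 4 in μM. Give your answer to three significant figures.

0.100 μM

Step 1: 10 μL + 0.99 mL = 1000 μL total → factor 1000/10 = 100
Step 2: 1 mL + 99 mL = 100 mL total → factor 100/1 = 100
Step 3: 5 mL brought to 100 mL → factor 100/5 = 20
Step 4: 100-fold → factor 100
Overall dilution factor = 100 × 100 × 20 × 100 = 2 × 10^7
Final = 2.00 M / 2 × 10^7 = 1.000 × 10^-7 M = 0.100 μM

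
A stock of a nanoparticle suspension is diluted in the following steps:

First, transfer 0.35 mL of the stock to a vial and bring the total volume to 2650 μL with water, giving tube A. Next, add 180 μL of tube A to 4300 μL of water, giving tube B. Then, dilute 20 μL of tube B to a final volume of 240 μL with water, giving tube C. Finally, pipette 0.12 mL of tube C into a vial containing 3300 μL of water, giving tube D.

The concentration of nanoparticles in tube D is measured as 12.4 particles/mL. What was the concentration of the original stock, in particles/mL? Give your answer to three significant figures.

Step 1: 0.35 mL brought to 2650 μL → factor 2.65/0.35 = 7.5714
Step 2: 180 μL + 4300 μL = 4480 μL total → factor 4480/180 = 24.889
Step 3: 20 μL brought to 240 μL → factor 240/20 = 12
Step 4: 0.12 mL + 3300 μL = 3.42 mL total → factor 3.42/0.12 = 28.5
Overall dilution factor = 7.5714 × 24.889 × 12 × 28.5 = 64448
Stock = 12.4 particles/mL × 64448 = 7.99 × 10^5 particles/mL

7.99 × 10^5 particles/mL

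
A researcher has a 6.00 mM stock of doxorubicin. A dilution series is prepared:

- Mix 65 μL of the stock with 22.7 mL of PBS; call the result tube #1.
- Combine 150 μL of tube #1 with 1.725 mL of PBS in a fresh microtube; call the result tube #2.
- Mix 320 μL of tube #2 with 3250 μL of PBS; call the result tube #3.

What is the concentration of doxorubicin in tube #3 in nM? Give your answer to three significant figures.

Step 1: 65 μL + 22.7 mL = 22765 μL total → factor 22765/65 = 350.23
Step 2: 150 μL + 1.725 mL = 1875 μL total → factor 1875/150 = 12.5
Step 3: 320 μL + 3250 μL = 3570 μL total → factor 3570/320 = 11.156
Overall dilution factor = 350.23 × 12.5 × 11.156 = 48841
Final = 6.00 mM / 48841 = 0.0001228 mM = 123 nM

123 nM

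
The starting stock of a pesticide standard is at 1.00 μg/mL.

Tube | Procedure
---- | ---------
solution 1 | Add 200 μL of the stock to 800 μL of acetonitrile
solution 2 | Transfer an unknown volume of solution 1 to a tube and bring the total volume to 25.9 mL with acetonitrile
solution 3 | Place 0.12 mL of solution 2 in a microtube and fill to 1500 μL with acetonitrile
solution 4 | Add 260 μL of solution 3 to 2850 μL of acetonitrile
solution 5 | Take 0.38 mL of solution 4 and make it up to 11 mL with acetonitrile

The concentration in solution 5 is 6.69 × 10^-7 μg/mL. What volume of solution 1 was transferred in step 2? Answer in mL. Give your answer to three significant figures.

Step 1: 200 μL + 800 μL = 1000 μL total → factor 1000/200 = 5
Step 2: v brought to 25.9 mL → factor = 25.9 mL/v
Step 3: 0.12 mL brought to 1500 μL → factor 1.5/0.12 = 12.5
Step 4: 260 μL + 2850 μL = 3110 μL total → factor 3110/260 = 11.962
Step 5: 0.38 mL brought to 11 mL → factor 11/0.38 = 28.947
Product of known-step factors = 21641
Overall factor = 1.00 μg/mL / (6.69 × 10^-7 μg/mL) = 1.4948 × 10^6
Step-2 factor = 1.4948 × 10^6 / 21641 = 69.071
v = 25.9 mL / 69.071 = 0.375 mL

0.375 mL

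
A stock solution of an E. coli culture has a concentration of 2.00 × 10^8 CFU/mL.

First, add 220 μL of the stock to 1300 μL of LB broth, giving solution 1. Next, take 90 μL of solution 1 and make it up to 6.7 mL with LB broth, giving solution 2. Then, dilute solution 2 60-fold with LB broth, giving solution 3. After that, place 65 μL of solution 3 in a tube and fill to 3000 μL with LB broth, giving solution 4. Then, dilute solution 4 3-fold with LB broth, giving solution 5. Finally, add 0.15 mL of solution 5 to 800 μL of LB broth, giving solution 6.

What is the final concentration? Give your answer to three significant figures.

Step 1: 220 μL + 1300 μL = 1520 μL total → factor 1520/220 = 6.9091
Step 2: 90 μL brought to 6.7 mL → factor 6700/90 = 74.444
Step 3: 60-fold → factor 60
Step 4: 65 μL brought to 3000 μL → factor 3000/65 = 46.154
Step 5: 3-fold → factor 3
Step 6: 0.15 mL + 800 μL = 0.95 mL total → factor 0.95/0.15 = 6.3333
Overall dilution factor = 6.9091 × 74.444 × 60 × 46.154 × 3 × 6.3333 = 2.7062 × 10^7
Final = 2.00 × 10^8 CFU/mL / 2.7062 × 10^7 = 7.39 CFU/mL

7.39 CFU/mL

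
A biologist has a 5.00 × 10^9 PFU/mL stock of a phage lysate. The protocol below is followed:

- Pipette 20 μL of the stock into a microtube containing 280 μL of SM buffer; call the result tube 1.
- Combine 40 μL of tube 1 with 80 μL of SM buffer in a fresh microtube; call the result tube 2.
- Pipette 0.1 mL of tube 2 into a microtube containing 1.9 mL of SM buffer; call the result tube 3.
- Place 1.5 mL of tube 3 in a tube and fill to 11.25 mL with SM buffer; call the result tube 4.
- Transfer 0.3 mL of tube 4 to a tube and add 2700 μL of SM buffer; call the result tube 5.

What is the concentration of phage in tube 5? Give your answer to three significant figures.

7.41 × 10^4 PFU/mL

Step 1: 20 μL + 280 μL = 300 μL total → factor 300/20 = 15
Step 2: 40 μL + 80 μL = 120 μL total → factor 120/40 = 3
Step 3: 0.1 mL + 1.9 mL = 2 mL total → factor 2/0.1 = 20
Step 4: 1.5 mL brought to 11.25 mL → factor 11.25/1.5 = 7.5
Step 5: 0.3 mL + 2700 μL = 3 mL total → factor 3/0.3 = 10
Overall dilution factor = 15 × 3 × 20 × 7.5 × 10 = 67500
Final = 5.00 × 10^9 PFU/mL / 67500 = 7.41 × 10^4 PFU/mL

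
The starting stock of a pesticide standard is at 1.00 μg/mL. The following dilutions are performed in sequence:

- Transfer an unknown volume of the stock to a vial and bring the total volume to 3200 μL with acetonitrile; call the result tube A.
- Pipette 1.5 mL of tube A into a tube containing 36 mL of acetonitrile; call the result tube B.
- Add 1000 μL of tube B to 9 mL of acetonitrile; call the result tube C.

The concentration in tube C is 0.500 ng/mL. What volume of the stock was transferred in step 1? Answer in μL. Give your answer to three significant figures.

400 μL

Step 1: v brought to 3200 μL → factor = 3200 μL/v
Step 2: 1.5 mL + 36 mL = 37.5 mL total → factor 37.5/1.5 = 25
Step 3: 1000 μL + 9 mL = 10000 μL total → factor 10000/1000 = 10
Product of known-step factors = 250
Overall factor = 1.00 μg/mL / (0.500 ng/mL) = 2000
Step-1 factor = 2000 / 250 = 8
v = 3200 μL / 8 = 400 μL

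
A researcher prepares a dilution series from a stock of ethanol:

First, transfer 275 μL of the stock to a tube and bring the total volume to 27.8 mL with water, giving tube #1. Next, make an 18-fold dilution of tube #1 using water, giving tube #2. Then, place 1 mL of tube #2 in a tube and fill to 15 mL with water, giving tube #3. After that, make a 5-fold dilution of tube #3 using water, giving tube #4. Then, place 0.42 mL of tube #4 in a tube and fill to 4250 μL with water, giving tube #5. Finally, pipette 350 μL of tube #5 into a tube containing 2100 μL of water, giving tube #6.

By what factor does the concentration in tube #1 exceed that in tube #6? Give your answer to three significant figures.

9.56 × 10^4

Step 1: 275 μL brought to 27.8 mL → factor 27800/275 = 101.09
Step 2: 18-fold → factor 18
Step 3: 1 mL brought to 15 mL → factor 15/1 = 15
Step 4: 5-fold → factor 5
Step 5: 0.42 mL brought to 4250 μL → factor 4.25/0.42 = 10.119
Step 6: 350 μL + 2100 μL = 2450 μL total → factor 2450/350 = 7
Dilution factor to tube #1 = 101.09; to tube #6 = 9.6668 × 10^6
[tube #1]/[tube #6] = (factor to tube #6)/(factor to tube #1) = 9.6668 × 10^6/101.09 = 9.56 × 10^4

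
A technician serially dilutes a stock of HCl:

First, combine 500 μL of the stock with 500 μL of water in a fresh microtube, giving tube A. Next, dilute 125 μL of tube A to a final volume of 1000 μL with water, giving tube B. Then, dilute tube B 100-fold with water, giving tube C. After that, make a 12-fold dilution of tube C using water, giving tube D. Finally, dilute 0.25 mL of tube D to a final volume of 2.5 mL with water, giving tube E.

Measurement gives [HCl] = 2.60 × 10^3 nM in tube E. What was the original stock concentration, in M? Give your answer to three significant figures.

Step 1: 500 μL + 500 μL = 1000 μL total → factor 1000/500 = 2
Step 2: 125 μL brought to 1000 μL → factor 1000/125 = 8
Step 3: 100-fold → factor 100
Step 4: 12-fold → factor 12
Step 5: 0.25 mL brought to 2.5 mL → factor 2.5/0.25 = 10
Overall dilution factor = 2 × 8 × 100 × 12 × 10 = 1.92 × 10^5
Stock = 2.60 × 10^3 nM × 1.92 × 10^5 = 4.992 × 10^8 nM = 0.499 M

0.499 M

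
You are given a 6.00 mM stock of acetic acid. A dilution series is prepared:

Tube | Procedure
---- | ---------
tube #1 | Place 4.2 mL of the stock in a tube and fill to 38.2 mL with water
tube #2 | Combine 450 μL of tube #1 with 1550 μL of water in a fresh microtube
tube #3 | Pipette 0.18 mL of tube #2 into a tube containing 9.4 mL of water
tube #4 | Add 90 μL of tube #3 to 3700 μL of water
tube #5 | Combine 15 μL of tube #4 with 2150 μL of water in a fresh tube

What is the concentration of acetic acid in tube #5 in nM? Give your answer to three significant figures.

0.459 nM

Step 1: 4.2 mL brought to 38.2 mL → factor 38.2/4.2 = 9.0952
Step 2: 450 μL + 1550 μL = 2000 μL total → factor 2000/450 = 4.4444
Step 3: 0.18 mL + 9.4 mL = 9.58 mL total → factor 9.58/0.18 = 53.222
Step 4: 90 μL + 3700 μL = 3790 μL total → factor 3790/90 = 42.111
Step 5: 15 μL + 2150 μL = 2165 μL total → factor 2165/15 = 144.33
Overall dilution factor = 9.0952 × 4.4444 × 53.222 × 42.111 × 144.33 = 1.3076 × 10^7
Final = 6.00 mM / 1.3076 × 10^7 = 4.588 × 10^-7 mM = 0.459 nM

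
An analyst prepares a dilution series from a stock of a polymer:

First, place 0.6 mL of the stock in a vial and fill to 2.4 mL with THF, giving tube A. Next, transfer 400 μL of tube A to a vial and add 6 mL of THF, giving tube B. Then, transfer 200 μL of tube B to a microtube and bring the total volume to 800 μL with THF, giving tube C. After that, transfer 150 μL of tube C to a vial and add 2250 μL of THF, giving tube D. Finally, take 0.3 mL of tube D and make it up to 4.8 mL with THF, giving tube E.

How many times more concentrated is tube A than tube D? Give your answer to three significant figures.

1.02 × 10^3

Step 1: 0.6 mL brought to 2.4 mL → factor 2.4/0.6 = 4
Step 2: 400 μL + 6 mL = 6400 μL total → factor 6400/400 = 16
Step 3: 200 μL brought to 800 μL → factor 800/200 = 4
Step 4: 150 μL + 2250 μL = 2400 μL total → factor 2400/150 = 16
Dilution factor to tube A = 4; to tube D = 4096
[tube A]/[tube D] = (factor to tube D)/(factor to tube A) = 4096/4 = 1.02 × 10^3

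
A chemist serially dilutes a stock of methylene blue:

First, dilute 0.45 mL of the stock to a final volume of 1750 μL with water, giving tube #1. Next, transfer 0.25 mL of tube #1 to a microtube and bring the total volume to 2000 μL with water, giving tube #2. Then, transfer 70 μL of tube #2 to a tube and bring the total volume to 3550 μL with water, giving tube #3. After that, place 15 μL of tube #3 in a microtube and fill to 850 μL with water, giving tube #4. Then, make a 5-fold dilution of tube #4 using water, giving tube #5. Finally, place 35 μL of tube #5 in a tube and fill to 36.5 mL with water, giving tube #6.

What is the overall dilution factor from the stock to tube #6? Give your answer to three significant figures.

4.66 × 10^8

Step 1: 0.45 mL brought to 1750 μL → factor 1.75/0.45 = 3.8889
Step 2: 0.25 mL brought to 2000 μL → factor 2/0.25 = 8
Step 3: 70 μL brought to 3550 μL → factor 3550/70 = 50.714
Step 4: 15 μL brought to 850 μL → factor 850/15 = 56.667
Step 5: 5-fold → factor 5
Step 6: 35 μL brought to 36.5 mL → factor 36500/35 = 1042.9
Overall dilution factor = 3.8889 × 8 × 50.714 × 56.667 × 5 × 1042.9 = 4.662 × 10^8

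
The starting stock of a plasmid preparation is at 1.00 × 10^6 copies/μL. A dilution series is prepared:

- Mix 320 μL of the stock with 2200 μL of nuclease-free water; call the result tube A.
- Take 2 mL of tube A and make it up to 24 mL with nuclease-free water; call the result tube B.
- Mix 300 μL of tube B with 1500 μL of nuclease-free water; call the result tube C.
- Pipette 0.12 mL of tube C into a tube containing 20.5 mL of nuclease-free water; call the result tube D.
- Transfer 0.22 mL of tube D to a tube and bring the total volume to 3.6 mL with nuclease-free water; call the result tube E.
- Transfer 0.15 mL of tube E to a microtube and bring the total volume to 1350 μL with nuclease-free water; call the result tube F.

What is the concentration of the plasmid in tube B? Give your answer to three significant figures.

Step 1: 320 μL + 2200 μL = 2520 μL total → factor 2520/320 = 7.875
Step 2: 2 mL brought to 24 mL → factor 24/2 = 12
Dilution factor through tube B = 7.875 × 12 = 94.5
[tube B] = 1.00 × 10^6 copies/μL / 94.5 = 1.06 × 10^4 copies/μL

1.06 × 10^4 copies/μL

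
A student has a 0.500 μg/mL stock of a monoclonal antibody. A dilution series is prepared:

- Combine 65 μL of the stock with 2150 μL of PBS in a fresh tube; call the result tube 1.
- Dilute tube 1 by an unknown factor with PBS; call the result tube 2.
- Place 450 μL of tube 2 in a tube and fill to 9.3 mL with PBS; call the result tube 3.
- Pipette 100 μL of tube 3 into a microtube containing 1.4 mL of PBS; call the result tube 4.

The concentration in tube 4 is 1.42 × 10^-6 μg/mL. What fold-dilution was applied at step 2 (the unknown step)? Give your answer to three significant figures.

Step 1: 65 μL + 2150 μL = 2215 μL total → factor 2215/65 = 34.077
Step 2: unknown factor x
Step 3: 450 μL brought to 9.3 mL → factor 9300/450 = 20.667
Step 4: 100 μL + 1.4 mL = 1500 μL total → factor 1500/100 = 15
Product of known-step factors = 10564
Overall factor = 0.500 μg/mL / (1.42 × 10^-6 μg/mL) = 3.5211 × 10^5
x = 3.5211 × 10^5 / 10564 = 33.3

33.3-fold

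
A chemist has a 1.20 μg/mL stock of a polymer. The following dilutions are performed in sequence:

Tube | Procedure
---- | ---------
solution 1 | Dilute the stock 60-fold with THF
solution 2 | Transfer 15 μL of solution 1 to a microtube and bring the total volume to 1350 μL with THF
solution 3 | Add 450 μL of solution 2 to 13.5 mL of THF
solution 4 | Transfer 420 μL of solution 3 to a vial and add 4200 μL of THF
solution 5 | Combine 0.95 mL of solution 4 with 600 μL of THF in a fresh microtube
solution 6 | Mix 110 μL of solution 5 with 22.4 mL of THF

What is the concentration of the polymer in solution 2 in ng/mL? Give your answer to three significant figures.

Step 1: 60-fold → factor 60
Step 2: 15 μL brought to 1350 μL → factor 1350/15 = 90
Dilution factor through solution 2 = 60 × 90 = 5400
[solution 2] = 1.20 μg/mL / 5400 = 0.0002222 μg/mL = 0.222 ng/mL

0.222 ng/mL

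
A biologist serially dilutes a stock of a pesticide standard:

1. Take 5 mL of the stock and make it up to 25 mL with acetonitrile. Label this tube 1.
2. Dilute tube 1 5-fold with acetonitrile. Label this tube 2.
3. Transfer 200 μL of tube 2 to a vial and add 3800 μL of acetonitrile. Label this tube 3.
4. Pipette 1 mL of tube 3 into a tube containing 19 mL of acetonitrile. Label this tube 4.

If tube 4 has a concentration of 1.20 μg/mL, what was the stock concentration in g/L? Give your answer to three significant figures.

12.0 g/L

Step 1: 5 mL brought to 25 mL → factor 25/5 = 5
Step 2: 5-fold → factor 5
Step 3: 200 μL + 3800 μL = 4000 μL total → factor 4000/200 = 20
Step 4: 1 mL + 19 mL = 20 mL total → factor 20/1 = 20
Overall dilution factor = 5 × 5 × 20 × 20 = 10000
Stock = 1.20 μg/mL × 10000 = 1.200 × 10^4 μg/mL = 12.0 g/L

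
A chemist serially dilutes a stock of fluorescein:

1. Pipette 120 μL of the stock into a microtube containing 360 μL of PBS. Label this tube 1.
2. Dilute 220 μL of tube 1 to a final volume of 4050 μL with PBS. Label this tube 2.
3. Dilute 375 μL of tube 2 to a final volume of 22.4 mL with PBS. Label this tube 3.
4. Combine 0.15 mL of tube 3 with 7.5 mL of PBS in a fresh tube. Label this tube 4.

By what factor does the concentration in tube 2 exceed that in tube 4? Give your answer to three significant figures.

3.05 × 10^3

Step 1: 120 μL + 360 μL = 480 μL total → factor 480/120 = 4
Step 2: 220 μL brought to 4050 μL → factor 4050/220 = 18.409
Step 3: 375 μL brought to 22.4 mL → factor 22400/375 = 59.733
Step 4: 0.15 mL + 7.5 mL = 7.65 mL total → factor 7.65/0.15 = 51
Dilution factor to tube 2 = 73.636; to tube 4 = 2.2433 × 10^5
[tube 2]/[tube 4] = (factor to tube 4)/(factor to tube 2) = 2.2433 × 10^5/73.636 = 3.05 × 10^3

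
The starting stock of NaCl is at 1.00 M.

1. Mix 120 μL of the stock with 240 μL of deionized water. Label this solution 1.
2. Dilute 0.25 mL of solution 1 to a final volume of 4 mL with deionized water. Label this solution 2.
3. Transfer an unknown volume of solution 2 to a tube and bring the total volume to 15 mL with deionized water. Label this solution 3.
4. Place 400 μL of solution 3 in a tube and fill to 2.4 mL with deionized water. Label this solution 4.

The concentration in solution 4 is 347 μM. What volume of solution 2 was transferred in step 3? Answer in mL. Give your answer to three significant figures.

Step 1: 120 μL + 240 μL = 360 μL total → factor 360/120 = 3
Step 2: 0.25 mL brought to 4 mL → factor 4/0.25 = 16
Step 3: v brought to 15 mL → factor = 15 mL/v
Step 4: 400 μL brought to 2.4 mL → factor 2400/400 = 6
Product of known-step factors = 288
Overall factor = 1.00 M / (347 μM) = 2881.8
Step-3 factor = 2881.8 / 288 = 10.006
v = 15 mL / 10.006 = 1.50 mL

1.50 mL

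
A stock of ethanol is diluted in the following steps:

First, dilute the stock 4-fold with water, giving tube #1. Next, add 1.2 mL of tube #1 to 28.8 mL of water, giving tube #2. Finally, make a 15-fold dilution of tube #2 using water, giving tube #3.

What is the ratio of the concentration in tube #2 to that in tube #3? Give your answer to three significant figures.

Step 1: 4-fold → factor 4
Step 2: 1.2 mL + 28.8 mL = 30 mL total → factor 30/1.2 = 25
Step 3: 15-fold → factor 15
Dilution factor to tube #2 = 100; to tube #3 = 1500
[tube #2]/[tube #3] = (factor to tube #3)/(factor to tube #2) = 1500/100 = 15.0

15.0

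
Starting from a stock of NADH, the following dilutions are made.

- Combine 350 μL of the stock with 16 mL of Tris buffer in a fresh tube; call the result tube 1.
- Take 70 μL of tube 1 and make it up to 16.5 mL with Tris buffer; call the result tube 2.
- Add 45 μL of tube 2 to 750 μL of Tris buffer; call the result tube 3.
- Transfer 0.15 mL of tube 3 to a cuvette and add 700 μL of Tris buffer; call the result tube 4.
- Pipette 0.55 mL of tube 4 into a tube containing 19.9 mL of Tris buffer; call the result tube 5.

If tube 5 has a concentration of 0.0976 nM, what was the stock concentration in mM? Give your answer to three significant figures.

4.00 mM

Step 1: 350 μL + 16 mL = 16350 μL total → factor 16350/350 = 46.714
Step 2: 70 μL brought to 16.5 mL → factor 16500/70 = 235.71
Step 3: 45 μL + 750 μL = 795 μL total → factor 795/45 = 17.667
Step 4: 0.15 mL + 700 μL = 0.85 mL total → factor 0.85/0.15 = 5.6667
Step 5: 0.55 mL + 19.9 mL = 20.45 mL total → factor 20.45/0.55 = 37.182
Overall dilution factor = 46.714 × 235.71 × 17.667 × 5.6667 × 37.182 = 4.0987 × 10^7
Stock = 0.0976 nM × 4.0987 × 10^7 = 4.000 × 10^6 nM = 4.00 mM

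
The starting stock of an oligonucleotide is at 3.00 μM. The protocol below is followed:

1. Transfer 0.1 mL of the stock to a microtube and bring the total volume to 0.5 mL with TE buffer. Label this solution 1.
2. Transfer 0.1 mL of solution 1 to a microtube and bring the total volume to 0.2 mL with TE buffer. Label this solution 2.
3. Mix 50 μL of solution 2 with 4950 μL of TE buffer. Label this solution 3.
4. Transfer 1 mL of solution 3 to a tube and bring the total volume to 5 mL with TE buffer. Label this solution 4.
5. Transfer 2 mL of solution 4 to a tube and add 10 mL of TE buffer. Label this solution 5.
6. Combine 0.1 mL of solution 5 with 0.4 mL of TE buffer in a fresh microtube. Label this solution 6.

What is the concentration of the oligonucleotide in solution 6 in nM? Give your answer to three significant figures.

0.0200 nM

Step 1: 0.1 mL brought to 0.5 mL → factor 0.5/0.1 = 5
Step 2: 0.1 mL brought to 0.2 mL → factor 0.2/0.1 = 2
Step 3: 50 μL + 4950 μL = 5000 μL total → factor 5000/50 = 100
Step 4: 1 mL brought to 5 mL → factor 5/1 = 5
Step 5: 2 mL + 10 mL = 12 mL total → factor 12/2 = 6
Step 6: 0.1 mL + 0.4 mL = 0.5 mL total → factor 0.5/0.1 = 5
Overall dilution factor = 5 × 2 × 100 × 5 × 6 × 5 = 1.5 × 10^5
Final = 3.00 μM / 1.5 × 10^5 = 2.000 × 10^-5 μM = 0.0200 nM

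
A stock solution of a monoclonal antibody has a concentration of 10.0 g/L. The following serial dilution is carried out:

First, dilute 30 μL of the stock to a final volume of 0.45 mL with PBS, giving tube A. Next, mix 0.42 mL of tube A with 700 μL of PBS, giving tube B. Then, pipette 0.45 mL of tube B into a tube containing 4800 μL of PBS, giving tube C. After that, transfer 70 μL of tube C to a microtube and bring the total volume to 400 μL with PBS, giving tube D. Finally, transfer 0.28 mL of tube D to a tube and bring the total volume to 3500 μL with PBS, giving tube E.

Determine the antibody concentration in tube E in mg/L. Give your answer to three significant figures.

0.300 mg/L

Step 1: 30 μL brought to 0.45 mL → factor 450/30 = 15
Step 2: 0.42 mL + 700 μL = 1.12 mL total → factor 1.12/0.42 = 2.6667
Step 3: 0.45 mL + 4800 μL = 5.25 mL total → factor 5.25/0.45 = 11.667
Step 4: 70 μL brought to 400 μL → factor 400/70 = 5.7143
Step 5: 0.28 mL brought to 3500 μL → factor 3.5/0.28 = 12.5
Overall dilution factor = 15 × 2.6667 × 11.667 × 5.7143 × 12.5 = 33333
Final = 10.0 g/L / 33333 = 0.0003000 g/L = 0.300 mg/L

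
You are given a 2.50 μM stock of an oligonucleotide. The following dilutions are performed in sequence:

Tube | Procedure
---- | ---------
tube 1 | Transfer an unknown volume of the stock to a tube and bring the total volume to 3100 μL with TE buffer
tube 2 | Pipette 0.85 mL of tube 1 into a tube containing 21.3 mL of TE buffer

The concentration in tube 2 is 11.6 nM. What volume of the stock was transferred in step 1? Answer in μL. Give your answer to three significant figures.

Step 1: v brought to 3100 μL → factor = 3100 μL/v
Step 2: 0.85 mL + 21.3 mL = 22.15 mL total → factor 22.15/0.85 = 26.059
Product of known-step factors = 26.059
Overall factor = 2.50 μM / (11.6 nM) = 215.52
Step-1 factor = 215.52 / 26.059 = 8.2704
v = 3100 μL / 8.2704 = 375 μL

375 μL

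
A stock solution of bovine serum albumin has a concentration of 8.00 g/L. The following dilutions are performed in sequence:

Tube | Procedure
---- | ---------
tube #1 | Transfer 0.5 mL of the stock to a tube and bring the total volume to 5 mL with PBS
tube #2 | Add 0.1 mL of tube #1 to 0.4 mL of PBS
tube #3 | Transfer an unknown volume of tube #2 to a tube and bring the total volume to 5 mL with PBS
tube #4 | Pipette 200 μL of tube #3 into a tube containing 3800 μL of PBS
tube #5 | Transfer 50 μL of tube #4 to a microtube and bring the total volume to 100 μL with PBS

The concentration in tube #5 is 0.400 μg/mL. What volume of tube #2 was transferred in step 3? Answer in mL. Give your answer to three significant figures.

Step 1: 0.5 mL brought to 5 mL → factor 5/0.5 = 10
Step 2: 0.1 mL + 0.4 mL = 0.5 mL total → factor 0.5/0.1 = 5
Step 3: v brought to 5 mL → factor = 5 mL/v
Step 4: 200 μL + 3800 μL = 4000 μL total → factor 4000/200 = 20
Step 5: 50 μL brought to 100 μL → factor 100/50 = 2
Product of known-step factors = 2000
Overall factor = 8.00 g/L / (0.400 μg/mL) = 20000
Step-3 factor = 20000 / 2000 = 10
v = 5 mL / 10 = 0.500 mL

0.500 mL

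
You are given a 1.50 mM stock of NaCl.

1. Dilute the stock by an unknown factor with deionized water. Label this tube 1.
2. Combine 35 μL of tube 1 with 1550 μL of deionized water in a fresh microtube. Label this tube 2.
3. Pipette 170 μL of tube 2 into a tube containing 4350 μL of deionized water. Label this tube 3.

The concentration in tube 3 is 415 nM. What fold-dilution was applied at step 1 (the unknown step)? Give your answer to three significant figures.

3.00-fold

Step 1: unknown factor x
Step 2: 35 μL + 1550 μL = 1585 μL total → factor 1585/35 = 45.286
Step 3: 170 μL + 4350 μL = 4520 μL total → factor 4520/170 = 26.588
Product of known-step factors = 1204.1
Overall factor = 1.50 mM / (415 nM) = 3614.5
x = 3614.5 / 1204.1 = 3.00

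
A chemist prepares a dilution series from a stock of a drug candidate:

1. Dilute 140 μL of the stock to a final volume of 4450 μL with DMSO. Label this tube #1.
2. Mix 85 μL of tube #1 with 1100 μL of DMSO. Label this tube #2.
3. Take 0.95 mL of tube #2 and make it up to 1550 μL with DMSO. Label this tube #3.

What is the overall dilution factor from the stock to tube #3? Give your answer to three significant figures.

Step 1: 140 μL brought to 4450 μL → factor 4450/140 = 31.786
Step 2: 85 μL + 1100 μL = 1185 μL total → factor 1185/85 = 13.941
Step 3: 0.95 mL brought to 1550 μL → factor 1.55/0.95 = 1.6316
Overall dilution factor = 31.786 × 13.941 × 1.6316 = 723

723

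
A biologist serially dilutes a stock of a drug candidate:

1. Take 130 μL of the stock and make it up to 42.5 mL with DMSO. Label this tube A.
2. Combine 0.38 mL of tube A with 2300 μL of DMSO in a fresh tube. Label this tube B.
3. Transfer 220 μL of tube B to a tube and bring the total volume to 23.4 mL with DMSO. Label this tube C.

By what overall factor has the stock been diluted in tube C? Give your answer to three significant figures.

Step 1: 130 μL brought to 42.5 mL → factor 42500/130 = 326.92
Step 2: 0.38 mL + 2300 μL = 2.68 mL total → factor 2.68/0.38 = 7.0526
Step 3: 220 μL brought to 23.4 mL → factor 23400/220 = 106.36
Overall dilution factor = 326.92 × 7.0526 × 106.36 = 2.4524 × 10^5

2.45 × 10^5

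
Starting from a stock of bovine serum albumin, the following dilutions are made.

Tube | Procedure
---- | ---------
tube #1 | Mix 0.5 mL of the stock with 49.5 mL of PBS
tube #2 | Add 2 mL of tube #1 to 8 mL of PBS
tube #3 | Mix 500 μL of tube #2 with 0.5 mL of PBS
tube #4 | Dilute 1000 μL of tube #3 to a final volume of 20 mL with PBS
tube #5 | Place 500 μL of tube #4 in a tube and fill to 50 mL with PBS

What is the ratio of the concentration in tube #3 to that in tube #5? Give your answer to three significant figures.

2.00 × 10^3

Step 1: 0.5 mL + 49.5 mL = 50 mL total → factor 50/0.5 = 100
Step 2: 2 mL + 8 mL = 10 mL total → factor 10/2 = 5
Step 3: 500 μL + 0.5 mL = 1000 μL total → factor 1000/500 = 2
Step 4: 1000 μL brought to 20 mL → factor 20000/1000 = 20
Step 5: 500 μL brought to 50 mL → factor 50000/500 = 100
Dilution factor to tube #3 = 1000; to tube #5 = 2 × 10^6
[tube #3]/[tube #5] = (factor to tube #5)/(factor to tube #3) = 2 × 10^6/1000 = 2.00 × 10^3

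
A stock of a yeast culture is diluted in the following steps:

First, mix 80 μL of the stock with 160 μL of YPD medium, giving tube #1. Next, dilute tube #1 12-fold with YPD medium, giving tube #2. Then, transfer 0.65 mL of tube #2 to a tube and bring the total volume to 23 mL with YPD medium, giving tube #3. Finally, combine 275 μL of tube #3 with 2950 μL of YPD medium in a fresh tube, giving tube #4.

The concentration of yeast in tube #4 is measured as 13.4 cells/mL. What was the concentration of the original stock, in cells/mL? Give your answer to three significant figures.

Step 1: 80 μL + 160 μL = 240 μL total → factor 240/80 = 3
Step 2: 12-fold → factor 12
Step 3: 0.65 mL brought to 23 mL → factor 23/0.65 = 35.385
Step 4: 275 μL + 2950 μL = 3225 μL total → factor 3225/275 = 11.727
Overall dilution factor = 3 × 12 × 35.385 × 11.727 = 14939
Stock = 13.4 cells/mL × 14939 = 2.00 × 10^5 cells/mL

2.00 × 10^5 cells/mL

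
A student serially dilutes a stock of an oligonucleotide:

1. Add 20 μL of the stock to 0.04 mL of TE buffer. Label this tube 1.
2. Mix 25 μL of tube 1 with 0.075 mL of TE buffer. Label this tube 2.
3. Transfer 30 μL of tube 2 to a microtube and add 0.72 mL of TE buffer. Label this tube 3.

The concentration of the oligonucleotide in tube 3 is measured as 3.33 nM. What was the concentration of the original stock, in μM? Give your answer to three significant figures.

Step 1: 20 μL + 0.04 mL = 60 μL total → factor 60/20 = 3
Step 2: 25 μL + 0.075 mL = 100 μL total → factor 100/25 = 4
Step 3: 30 μL + 0.72 mL = 750 μL total → factor 750/30 = 25
Overall dilution factor = 3 × 4 × 25 = 300
Stock = 3.33 nM × 300 = 999.0 nM = 0.999 μM

0.999 μM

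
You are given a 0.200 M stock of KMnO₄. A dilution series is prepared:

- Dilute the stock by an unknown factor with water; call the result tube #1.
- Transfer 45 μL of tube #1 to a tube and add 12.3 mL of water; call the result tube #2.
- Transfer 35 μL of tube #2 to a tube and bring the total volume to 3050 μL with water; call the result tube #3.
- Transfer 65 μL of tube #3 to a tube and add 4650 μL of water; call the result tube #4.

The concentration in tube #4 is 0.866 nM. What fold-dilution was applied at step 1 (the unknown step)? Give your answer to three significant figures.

133-fold

Step 1: unknown factor x
Step 2: 45 μL + 12.3 mL = 12345 μL total → factor 12345/45 = 274.33
Step 3: 35 μL brought to 3050 μL → factor 3050/35 = 87.143
Step 4: 65 μL + 4650 μL = 4715 μL total → factor 4715/65 = 72.538
Product of known-step factors = 1.7341 × 10^6
Overall factor = 0.200 M / (0.866 nM) = 2.3095 × 10^8
x = 2.3095 × 10^8 / 1.7341 × 10^6 = 133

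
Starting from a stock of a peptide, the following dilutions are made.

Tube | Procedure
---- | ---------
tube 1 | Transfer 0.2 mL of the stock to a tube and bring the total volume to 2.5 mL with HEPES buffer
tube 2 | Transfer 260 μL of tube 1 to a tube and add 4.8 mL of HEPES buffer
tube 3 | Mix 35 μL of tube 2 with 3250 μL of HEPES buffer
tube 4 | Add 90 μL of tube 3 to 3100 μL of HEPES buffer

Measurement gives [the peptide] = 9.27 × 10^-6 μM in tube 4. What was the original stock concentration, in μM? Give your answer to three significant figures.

7.50 μM

Step 1: 0.2 mL brought to 2.5 mL → factor 2.5/0.2 = 12.5
Step 2: 260 μL + 4.8 mL = 5060 μL total → factor 5060/260 = 19.462
Step 3: 35 μL + 3250 μL = 3285 μL total → factor 3285/35 = 93.857
Step 4: 90 μL + 3100 μL = 3190 μL total → factor 3190/90 = 35.444
Overall dilution factor = 12.5 × 19.462 × 93.857 × 35.444 = 8.0929 × 10^5
Stock = 9.27 × 10^-6 μM × 8.0929 × 10^5 = 7.50 μM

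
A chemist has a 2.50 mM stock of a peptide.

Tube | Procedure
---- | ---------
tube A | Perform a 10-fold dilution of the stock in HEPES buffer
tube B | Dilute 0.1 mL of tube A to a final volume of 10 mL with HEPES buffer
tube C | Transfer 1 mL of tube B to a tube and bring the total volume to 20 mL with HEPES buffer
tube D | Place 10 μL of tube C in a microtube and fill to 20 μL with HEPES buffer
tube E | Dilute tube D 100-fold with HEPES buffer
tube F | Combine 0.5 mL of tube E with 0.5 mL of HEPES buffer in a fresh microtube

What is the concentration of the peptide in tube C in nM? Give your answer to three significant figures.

Step 1: 10-fold → factor 10
Step 2: 0.1 mL brought to 10 mL → factor 10/0.1 = 100
Step 3: 1 mL brought to 20 mL → factor 20/1 = 20
Dilution factor through tube C = 10 × 100 × 20 = 20000
[tube C] = 2.50 mM / 20000 = 0.0001250 mM = 125 nM

125 nM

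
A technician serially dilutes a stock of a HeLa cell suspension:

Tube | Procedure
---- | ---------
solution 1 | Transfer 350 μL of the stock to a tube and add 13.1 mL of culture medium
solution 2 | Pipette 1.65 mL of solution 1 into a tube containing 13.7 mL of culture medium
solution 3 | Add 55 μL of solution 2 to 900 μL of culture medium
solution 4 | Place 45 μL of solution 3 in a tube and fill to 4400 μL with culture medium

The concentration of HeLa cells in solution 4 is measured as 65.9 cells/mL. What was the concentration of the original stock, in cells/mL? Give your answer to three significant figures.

Step 1: 350 μL + 13.1 mL = 13450 μL total → factor 13450/350 = 38.429
Step 2: 1.65 mL + 13.7 mL = 15.35 mL total → factor 15.35/1.65 = 9.303
Step 3: 55 μL + 900 μL = 955 μL total → factor 955/55 = 17.364
Step 4: 45 μL brought to 4400 μL → factor 4400/45 = 97.778
Overall dilution factor = 38.429 × 9.303 × 17.364 × 97.778 = 6.0696 × 10^5
Stock = 65.9 cells/mL × 6.0696 × 10^5 = 4.00 × 10^7 cells/mL

4.00 × 10^7 cells/mL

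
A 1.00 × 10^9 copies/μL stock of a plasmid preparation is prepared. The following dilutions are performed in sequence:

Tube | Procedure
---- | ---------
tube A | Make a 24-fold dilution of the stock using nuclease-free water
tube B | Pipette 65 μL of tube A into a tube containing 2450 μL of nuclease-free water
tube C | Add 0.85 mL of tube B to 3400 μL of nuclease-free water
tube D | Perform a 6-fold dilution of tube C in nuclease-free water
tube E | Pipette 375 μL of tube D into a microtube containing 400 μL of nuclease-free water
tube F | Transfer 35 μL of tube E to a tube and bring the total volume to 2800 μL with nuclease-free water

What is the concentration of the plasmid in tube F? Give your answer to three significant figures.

217 copies/μL

Step 1: 24-fold → factor 24
Step 2: 65 μL + 2450 μL = 2515 μL total → factor 2515/65 = 38.692
Step 3: 0.85 mL + 3400 μL = 4.25 mL total → factor 4.25/0.85 = 5
Step 4: 6-fold → factor 6
Step 5: 375 μL + 400 μL = 775 μL total → factor 775/375 = 2.0667
Step 6: 35 μL brought to 2800 μL → factor 2800/35 = 80
Overall dilution factor = 24 × 38.692 × 5 × 6 × 2.0667 × 80 = 4.6059 × 10^6
Final = 1.00 × 10^9 copies/μL / 4.6059 × 10^6 = 217 copies/μL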